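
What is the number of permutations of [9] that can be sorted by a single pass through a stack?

4862

By Knuth's characterisation, the stack-sortable permutations of length 9 are the 231-avoiders, numbering C_9.
C_9 = 4862.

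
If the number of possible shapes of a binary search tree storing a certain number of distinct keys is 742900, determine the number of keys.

Binary search tree shapes on n keys are counted by C_n. Since C_13 = 742900, the index is 13.

13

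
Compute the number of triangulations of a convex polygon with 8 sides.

132

Triangulations of a convex m-gon are counted by C_{m−2}; with m = 8 this is C_6.
C_6 = C(12,6)/7 = 924/7 = 132.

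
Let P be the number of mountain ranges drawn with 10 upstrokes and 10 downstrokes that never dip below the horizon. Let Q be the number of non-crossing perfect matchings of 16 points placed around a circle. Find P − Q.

15366

Dyck paths of semilength n (length 2n) are counted by C_n; here n = 10. So P = C_10 = 16796.
Pairing 16 circle points by 8 non-crossing chords gives C_8 matchings. So Q = C_8 = 1430.
P − Q = 16796 − 1430 = 15366.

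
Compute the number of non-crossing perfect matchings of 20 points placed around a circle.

16796

Non-crossing perfect matchings of 2n points on a circle are counted by C_n; with 20 points, n = 10.
C_10 = C(20,10)/11 = 184756/11 = 16796.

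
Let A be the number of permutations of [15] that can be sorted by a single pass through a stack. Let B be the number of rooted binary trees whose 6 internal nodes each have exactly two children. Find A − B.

9694713

Stack-sortable permutations are exactly the 231-avoiding ones, counted by C_n; here n = 15. So A = C_15 = 9694845.
The number of full binary trees on 6 internal nodes is the Catalan number C_6. So B = C_6 = 132.
A − B = 9694845 − 132 = 9694713.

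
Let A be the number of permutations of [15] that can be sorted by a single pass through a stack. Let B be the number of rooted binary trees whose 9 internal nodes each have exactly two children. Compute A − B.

Stack-sortable permutations are exactly the 231-avoiding ones, counted by C_n; here n = 15. So A = C_15 = 9694845.
The number of full binary trees on 9 internal nodes is the Catalan number C_9. So B = C_9 = 4862.
A − B = 9694845 − 4862 = 9689983.

9689983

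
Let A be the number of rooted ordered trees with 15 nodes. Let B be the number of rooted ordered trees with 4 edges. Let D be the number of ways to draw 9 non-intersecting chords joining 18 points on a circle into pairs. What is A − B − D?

2669564

Rooted ordered (plane) trees on m nodes have m−1 edges and are counted by C_{m−1}; m = 15 gives C_14. So A = C_14 = 2674440.
Rooted ordered trees with n edges are counted by C_n; here n = 4. So B = C_4 = 14.
Non-crossing perfect matchings of 2n points on a circle are counted by C_n; with 18 points, n = 9. So D = C_9 = 4862.
A − B − D = 2674440 − 14 − 4862 = 2669564.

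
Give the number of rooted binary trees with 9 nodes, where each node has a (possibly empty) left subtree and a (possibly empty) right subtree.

Rooted binary trees with 9 nodes (each child slot possibly empty) number C_9.
C_9 = 4862.

4862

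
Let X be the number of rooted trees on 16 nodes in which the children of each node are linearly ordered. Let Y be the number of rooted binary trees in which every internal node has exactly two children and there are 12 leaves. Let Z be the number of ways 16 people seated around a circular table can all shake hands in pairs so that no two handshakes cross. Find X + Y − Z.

Rooted ordered (plane) trees on m nodes have m−1 edges and are counted by C_{m−1}; m = 16 gives C_15. So X = C_15 = 9694845.
Full binary trees with 12 leaves have 12−1 = 11 internal nodes, so there are C_11 of them. So Y = C_11 = 58786.
Non-crossing handshake pairings of 2n people are counted by C_n; 16 people gives n = 8. So Z = C_8 = 1430.
X + Y − Z = 9694845 + 58786 − 1430 = 9752201.

9752201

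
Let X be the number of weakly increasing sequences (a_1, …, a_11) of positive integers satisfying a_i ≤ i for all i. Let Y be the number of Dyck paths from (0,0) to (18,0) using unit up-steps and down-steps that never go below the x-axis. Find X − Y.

53924

Such sub-staircase sequences of length n are counted by C_n; here n = 11. So X = C_11 = 58786.
Dyck paths of semilength n (length 2n) are counted by C_n; here n = 9. So Y = C_9 = 4862.
X − Y = 58786 − 4862 = 53924.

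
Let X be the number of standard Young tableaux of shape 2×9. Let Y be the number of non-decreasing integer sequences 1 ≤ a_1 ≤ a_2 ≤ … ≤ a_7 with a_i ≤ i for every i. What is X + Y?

5291

Standard Young tableaux of shape 2×n are counted by C_n; here n = 9. So X = C_9 = 4862.
Weakly increasing sequences with a_i ≤ i biject with Dyck paths of semilength 7, so there are C_7. So Y = C_7 = 429.
X + Y = 4862 + 429 = 5291.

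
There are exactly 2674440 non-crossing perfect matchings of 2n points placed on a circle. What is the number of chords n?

14

Non-crossing pairings of 2n points on a circle are counted by C_n. Since C_14 = 2674440, the index is 14.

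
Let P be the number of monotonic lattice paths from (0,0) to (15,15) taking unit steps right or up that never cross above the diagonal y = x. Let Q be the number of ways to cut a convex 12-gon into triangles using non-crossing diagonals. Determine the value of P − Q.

9678049

Monotone paths in an n×n grid that stay weakly below the diagonal are counted by C_n; here n = 15. So P = C_15 = 9694845.
A convex 12-gon is triangulated into 10 triangles, and the number of such triangulations is the Catalan number C_{12−2} = C_10. So Q = C_10 = 16796.
P − Q = 9694845 − 16796 = 9678049.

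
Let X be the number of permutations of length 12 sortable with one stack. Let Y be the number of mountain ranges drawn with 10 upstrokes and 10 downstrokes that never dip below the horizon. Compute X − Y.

Stack-sortable permutations are exactly the 231-avoiding ones, counted by C_n; here n = 12. So X = C_12 = 208012.
A Dyck path with 10 up-steps and 10 down-steps has semilength 10, so there are C_10 of them. So Y = C_10 = 16796.
X − Y = 208012 − 16796 = 191216.

191216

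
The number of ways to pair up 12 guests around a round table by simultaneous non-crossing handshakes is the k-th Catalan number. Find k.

With 12 = 2·6 people, non-crossing handshake pairings are non-crossing perfect matchings on a circle, counted by C_6.

6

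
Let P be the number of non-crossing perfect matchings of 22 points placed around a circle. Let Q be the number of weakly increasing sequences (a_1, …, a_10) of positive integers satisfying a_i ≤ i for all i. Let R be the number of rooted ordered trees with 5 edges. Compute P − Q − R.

Pairing 22 circle points by 11 non-crossing chords gives C_11 matchings. So P = C_11 = 58786.
Such sub-staircase sequences of length n are counted by C_n; here n = 10. So Q = C_10 = 16796.
Rooted ordered trees with n edges are counted by C_n; here n = 5. So R = C_5 = 42.
P − Q − R = 58786 − 16796 − 42 = 41948.

41948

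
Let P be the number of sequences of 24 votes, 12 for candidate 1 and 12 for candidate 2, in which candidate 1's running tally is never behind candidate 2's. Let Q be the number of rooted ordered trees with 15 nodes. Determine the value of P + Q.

2882452

Reading a vote for the leader as '(' and for the other as ')' turns such a sequence into a balanced string of 12 pairs, so the count is C_12. So P = C_12 = 208012.
Rooted ordered (plane) trees on m nodes have m−1 edges and are counted by C_{m−1}; m = 15 gives C_14. So Q = C_14 = 2674440.
P + Q = 208012 + 2674440 = 2882452.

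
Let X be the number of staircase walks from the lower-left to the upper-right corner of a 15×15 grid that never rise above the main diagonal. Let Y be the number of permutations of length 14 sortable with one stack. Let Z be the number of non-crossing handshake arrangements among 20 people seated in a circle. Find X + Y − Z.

12352489

Monotone paths in an n×n grid that stay weakly below the diagonal are counted by C_n; here n = 15. So X = C_15 = 9694845.
Stack-sortable permutations are exactly the 231-avoiding ones, counted by C_n; here n = 14. So Y = C_14 = 2674440.
With 20 = 2·10 people, non-crossing handshake pairings are non-crossing perfect matchings on a circle, counted by C_10. So Z = C_10 = 16796.
X + Y − Z = 9694845 + 2674440 − 16796 = 12352489.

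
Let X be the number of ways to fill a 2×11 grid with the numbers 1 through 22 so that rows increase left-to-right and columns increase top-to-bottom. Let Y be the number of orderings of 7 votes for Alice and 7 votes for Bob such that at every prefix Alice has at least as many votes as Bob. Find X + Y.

59215

By the hook-length formula (or a Dyck-path bijection), SYT of shape 2×11 number C_11. So X = C_11 = 58786.
Ballot sequences with n votes each where one side never trails are Dyck words, counted by C_n; here n = 7. So Y = C_7 = 429.
X + Y = 58786 + 429 = 59215.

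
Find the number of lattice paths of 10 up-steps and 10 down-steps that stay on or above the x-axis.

16796

A Dyck path with 10 up-steps and 10 down-steps has semilength 10, so there are C_10 of them.
C_10 = C(20,10)/11 = 184756/11 = 16796.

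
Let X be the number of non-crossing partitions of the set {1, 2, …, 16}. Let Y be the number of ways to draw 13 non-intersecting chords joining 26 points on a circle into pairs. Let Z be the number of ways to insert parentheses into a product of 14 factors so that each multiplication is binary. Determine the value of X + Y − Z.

35357670

Non-crossing partitions of an n-element set are counted by C_n; here n = 16. So X = C_16 = 35357670.
Non-crossing perfect matchings of 2n points on a circle are counted by C_n; with 26 points, n = 13. So Y = C_13 = 742900.
Parenthesizations of m factors correspond to full binary trees with m leaves, counted by C_{m−1}; m = 14 gives C_13. So Z = C_13 = 742900.
X + Y − Z = 35357670 + 742900 − 742900 = 35357670.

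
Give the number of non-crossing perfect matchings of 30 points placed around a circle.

9694845

Pairing 30 circle points by 15 non-crossing chords gives C_15 matchings.
C_15 = 9694845.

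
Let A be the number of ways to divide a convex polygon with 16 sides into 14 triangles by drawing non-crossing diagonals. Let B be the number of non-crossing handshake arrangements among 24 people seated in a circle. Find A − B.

The number of triangulations of a 16-gon is the Catalan number C_14 (index = sides − 2). So A = C_14 = 2674440.
With 24 = 2·12 people, non-crossing handshake pairings are non-crossing perfect matchings on a circle, counted by C_12. So B = C_12 = 208012.
A − B = 2674440 − 208012 = 2466428.

2466428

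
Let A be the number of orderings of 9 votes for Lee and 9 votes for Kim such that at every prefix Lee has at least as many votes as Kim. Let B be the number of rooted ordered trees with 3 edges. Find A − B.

Ballot sequences with n votes each where one side never trails are Dyck words, counted by C_n; here n = 9. So A = C_9 = 4862.
Rooted ordered trees with n edges are counted by C_n; here n = 3. So B = C_3 = 5.
A − B = 4862 − 5 = 4857.

4857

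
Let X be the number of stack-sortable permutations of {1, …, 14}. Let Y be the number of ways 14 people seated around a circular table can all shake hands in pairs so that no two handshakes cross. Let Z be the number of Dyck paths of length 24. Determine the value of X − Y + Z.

2882023

By Knuth's characterisation, the stack-sortable permutations of length 14 are the 231-avoiders, numbering C_14. So X = C_14 = 2674440.
Non-crossing handshake pairings of 2n people are counted by C_n; 14 people gives n = 7. So Y = C_7 = 429.
Dyck paths of semilength n (length 2n) are counted by C_n; here n = 12. So Z = C_12 = 208012.
X − Y + Z = 2674440 − 429 + 208012 = 2882023.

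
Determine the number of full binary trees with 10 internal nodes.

16796

Full binary trees with n internal nodes are counted by C_n; here n = 10.
C_10 = C(20,10)/11 = 184756/11 = 16796.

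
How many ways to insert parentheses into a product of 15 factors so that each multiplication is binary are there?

Ways to associate a product of 15 factors correspond to binary trees on 15 leaves, so the count is C_14.
C_14 = C_13 · 2(2·13+1)/(13+2) = 742900 · 54/15 = 2674440.

2674440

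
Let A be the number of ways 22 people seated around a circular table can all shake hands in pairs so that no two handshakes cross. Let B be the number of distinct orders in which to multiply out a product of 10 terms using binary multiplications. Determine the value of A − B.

With 22 = 2·11 people, non-crossing handshake pairings are non-crossing perfect matchings on a circle, counted by C_11. So A = C_11 = 58786.
Bracketing 10 factors into binary products is counted by C_{10−1} = C_9. So B = C_9 = 4862.
A − B = 58786 − 4862 = 53924.

53924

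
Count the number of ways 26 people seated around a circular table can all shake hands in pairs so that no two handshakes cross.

742900

With 26 = 2·13 people, non-crossing handshake pairings are non-crossing perfect matchings on a circle, counted by C_13.
C_13 = C(26,13)/14 = 10400600/14 = 742900.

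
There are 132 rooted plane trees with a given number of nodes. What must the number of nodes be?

7

Rooted ordered trees on m nodes are counted by C_{m−1}, and C_6 = 132.
So the index is 6, and the number of nodes is 6 + 1 = 7.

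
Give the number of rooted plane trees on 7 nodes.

Rooted ordered (plane) trees on m nodes have m−1 edges and are counted by C_{m−1}; m = 7 gives C_6.
C_6 = C(12,6)/7 = 924/7 = 132.

132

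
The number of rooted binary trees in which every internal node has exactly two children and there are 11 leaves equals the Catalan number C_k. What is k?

A full binary tree with L leaves has L−1 internal nodes and is counted by C_{L−1}; L = 11 gives C_10.

10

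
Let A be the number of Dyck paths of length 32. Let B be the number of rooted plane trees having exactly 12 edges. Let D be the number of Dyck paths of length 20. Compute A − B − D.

A Dyck path with 16 up-steps and 16 down-steps has semilength 16, so there are C_16 of them. So A = C_16 = 35357670.
A rooted plane tree with 12 edges has 13 nodes, and the count is C_12. So B = C_12 = 208012.
A Dyck path with 10 up-steps and 10 down-steps has semilength 10, so there are C_10 of them. So D = C_10 = 16796.
A − B − D = 35357670 − 208012 − 16796 = 35132862.

35132862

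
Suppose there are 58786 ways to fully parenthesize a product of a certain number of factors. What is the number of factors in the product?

12

Parenthesizations of m factors are counted by C_{m−1}. Since C_11 = 58786, the index is 11.
So the index is 11, and the number of factors is 11 + 1 = 12.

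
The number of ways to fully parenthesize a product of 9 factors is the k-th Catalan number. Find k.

8

Parenthesizations of m factors correspond to full binary trees with m leaves, counted by C_{m−1}; m = 9 gives C_8.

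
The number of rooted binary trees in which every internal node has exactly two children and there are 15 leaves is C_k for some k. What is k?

14

A full binary tree with L leaves has L−1 internal nodes and is counted by C_{L−1}; L = 15 gives C_14.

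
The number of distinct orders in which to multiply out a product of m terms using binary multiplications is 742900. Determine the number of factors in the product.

14

Parenthesizations of m factors are counted by C_{m−1}, and C_13 = 742900.
So the index is 13, and the number of factors is 13 + 1 = 14.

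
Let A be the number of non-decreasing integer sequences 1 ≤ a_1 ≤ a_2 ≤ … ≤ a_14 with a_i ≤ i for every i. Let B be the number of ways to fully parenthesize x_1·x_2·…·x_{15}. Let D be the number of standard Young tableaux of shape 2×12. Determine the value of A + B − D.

5140868

Weakly increasing sequences with a_i ≤ i biject with Dyck paths of semilength 14, so there are C_14. So A = C_14 = 2674440.
Ways to associate a product of 15 factors correspond to binary trees on 15 leaves, so the count is C_14. So B = C_14 = 2674440.
By the hook-length formula (or a Dyck-path bijection), SYT of shape 2×12 number C_12. So D = C_12 = 208012.
A + B − D = 2674440 + 2674440 − 208012 = 5140868.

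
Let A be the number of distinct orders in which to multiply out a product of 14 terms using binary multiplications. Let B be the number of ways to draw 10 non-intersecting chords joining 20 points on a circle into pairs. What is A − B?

Parenthesizations of m factors correspond to full binary trees with m leaves, counted by C_{m−1}; m = 14 gives C_13. So A = C_13 = 742900.
Non-crossing perfect matchings of 2n points on a circle are counted by C_n; with 20 points, n = 10. So B = C_10 = 16796.
A − B = 742900 − 16796 = 726104.

726104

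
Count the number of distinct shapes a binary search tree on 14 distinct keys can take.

There are C_n binary search tree shapes on n keys; with n = 14 that is C_14.
C_14 = C_13 · 2(2·13+1)/(13+2) = 742900 · 54/15 = 2674440.

2674440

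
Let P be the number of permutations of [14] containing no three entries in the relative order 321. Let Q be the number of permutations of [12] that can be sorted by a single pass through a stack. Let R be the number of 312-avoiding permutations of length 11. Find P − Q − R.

2407642

Permutations of [n] avoiding any single length-3 pattern are counted by C_n; here n = 14. So P = C_14 = 2674440.
By Knuth's characterisation, the stack-sortable permutations of length 12 are the 231-avoiders, numbering C_12. So Q = C_12 = 208012.
Permutations of [n] avoiding any single length-3 pattern are counted by C_n; here n = 11. So R = C_11 = 58786.
P − Q − R = 2674440 − 208012 − 58786 = 2407642.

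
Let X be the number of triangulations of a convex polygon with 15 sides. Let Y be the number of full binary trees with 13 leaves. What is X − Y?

534888

The number of triangulations of a 15-gon is the Catalan number C_13 (index = sides − 2). So X = C_13 = 742900.
A full binary tree with L leaves has L−1 internal nodes and is counted by C_{L−1}; L = 13 gives C_12. So Y = C_12 = 208012.
X − Y = 742900 − 208012 = 534888.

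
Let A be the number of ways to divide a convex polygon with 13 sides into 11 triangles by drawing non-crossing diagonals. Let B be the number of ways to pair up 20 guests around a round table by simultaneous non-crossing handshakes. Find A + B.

75582

A convex 13-gon is triangulated into 11 triangles, and the number of such triangulations is the Catalan number C_{13−2} = C_11. So A = C_11 = 58786.
Non-crossing handshake pairings of 2n people are counted by C_n; 20 people gives n = 10. So B = C_10 = 16796.
A + B = 58786 + 16796 = 75582.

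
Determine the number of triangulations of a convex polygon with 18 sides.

35357670

Triangulations of a convex m-gon are counted by C_{m−2}; with m = 18 this is C_16.
C_16 = 35357670.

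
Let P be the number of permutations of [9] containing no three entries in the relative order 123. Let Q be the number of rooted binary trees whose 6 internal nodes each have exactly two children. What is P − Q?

Permutations of [n] avoiding any single length-3 pattern are counted by C_n; here n = 9. So P = C_9 = 4862.
Full binary trees with n internal nodes are counted by C_n; here n = 6. So Q = C_6 = 132.
P − Q = 4862 − 132 = 4730.

4730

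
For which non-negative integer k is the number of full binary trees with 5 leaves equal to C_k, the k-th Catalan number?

A full binary tree with L leaves has L−1 internal nodes and is counted by C_{L−1}; L = 5 gives C_4.

4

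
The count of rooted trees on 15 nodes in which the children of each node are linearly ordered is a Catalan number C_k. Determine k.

Rooted ordered (plane) trees on m nodes have m−1 edges and are counted by C_{m−1}; m = 15 gives C_14.

14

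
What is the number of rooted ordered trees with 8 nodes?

429

Rooted ordered (plane) trees on m nodes have m−1 edges and are counted by C_{m−1}; m = 8 gives C_7.
C_7 = C_6 · 2(2·6+1)/(6+2) = 132 · 26/8 = 429.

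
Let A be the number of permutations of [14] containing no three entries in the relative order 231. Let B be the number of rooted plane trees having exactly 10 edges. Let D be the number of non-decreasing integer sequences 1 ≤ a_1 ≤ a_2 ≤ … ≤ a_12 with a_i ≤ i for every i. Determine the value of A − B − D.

2449632

Permutations of [n] avoiding any single length-3 pattern are counted by C_n; here n = 14. So A = C_14 = 2674440.
A rooted plane tree with 10 edges has 11 nodes, and the count is C_10. So B = C_10 = 16796.
Weakly increasing sequences with a_i ≤ i biject with Dyck paths of semilength 12, so there are C_12. So D = C_12 = 208012.
A − B − D = 2674440 − 16796 − 208012 = 2449632.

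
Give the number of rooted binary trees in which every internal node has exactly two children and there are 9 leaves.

1430

A full binary tree with L leaves has L−1 internal nodes and is counted by C_{L−1}; L = 9 gives C_8.
C_8 = C_7 · 2(2·7+1)/(7+2) = 429 · 30/9 = 1430.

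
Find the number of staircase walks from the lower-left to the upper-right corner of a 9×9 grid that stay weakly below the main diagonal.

4862

Sub-diagonal monotone paths from (0,0) to (9,9) biject with Dyck paths of semilength 9, giving C_9.
C_9 = 4862.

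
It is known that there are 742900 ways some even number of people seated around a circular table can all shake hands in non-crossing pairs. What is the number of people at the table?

Non-crossing handshake pairings of 2n people are counted by C_n, and C_13 = 742900.
So n = 13, and there are 2n = 26 people.

26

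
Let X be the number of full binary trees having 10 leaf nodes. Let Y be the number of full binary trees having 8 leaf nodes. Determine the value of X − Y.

4433

Full binary trees with 10 leaves have 10−1 = 9 internal nodes, so there are C_9 of them. So X = C_9 = 4862.
Full binary trees with 8 leaves have 8−1 = 7 internal nodes, so there are C_7 of them. So Y = C_7 = 429.
X − Y = 4862 − 429 = 4433.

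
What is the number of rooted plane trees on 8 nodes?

A rooted plane tree on 8 nodes has 7 edges, and such trees are counted by C_7.
C_7 = C(14,7)/8 = 3432/8 = 429.

429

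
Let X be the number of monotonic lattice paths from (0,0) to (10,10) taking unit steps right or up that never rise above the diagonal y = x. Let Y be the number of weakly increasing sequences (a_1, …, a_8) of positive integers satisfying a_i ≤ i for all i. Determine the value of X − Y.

15366

Sub-diagonal monotone paths from (0,0) to (10,10) biject with Dyck paths of semilength 10, giving C_10. So X = C_10 = 16796.
Weakly increasing sequences with a_i ≤ i biject with Dyck paths of semilength 8, so there are C_8. So Y = C_8 = 1430.
X − Y = 16796 − 1430 = 15366.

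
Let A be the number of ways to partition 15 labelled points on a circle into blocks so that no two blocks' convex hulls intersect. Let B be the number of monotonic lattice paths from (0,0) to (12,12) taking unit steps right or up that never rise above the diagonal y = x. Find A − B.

9486833

The non-crossing partitions of [15] form a lattice of size C_15. So A = C_15 = 9694845.
Sub-diagonal monotone paths from (0,0) to (12,12) biject with Dyck paths of semilength 12, giving C_12. So B = C_12 = 208012.
A − B = 9694845 − 208012 = 9486833.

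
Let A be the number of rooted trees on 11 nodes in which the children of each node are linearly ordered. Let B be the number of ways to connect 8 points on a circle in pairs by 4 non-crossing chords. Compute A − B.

16782

A rooted plane tree on 11 nodes has 10 edges, and such trees are counted by C_10. So A = C_10 = 16796.
Non-crossing perfect matchings of 2n points on a circle are counted by C_n; with 8 points, n = 4. So B = C_4 = 14.
A − B = 16796 − 14 = 16782.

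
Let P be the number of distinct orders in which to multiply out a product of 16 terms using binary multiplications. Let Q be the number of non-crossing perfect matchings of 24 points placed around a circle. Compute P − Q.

9486833

Ways to associate a product of 16 factors correspond to binary trees on 16 leaves, so the count is C_15. So P = C_15 = 9694845.
Non-crossing perfect matchings of 2n points on a circle are counted by C_n; with 24 points, n = 12. So Q = C_12 = 208012.
P − Q = 9694845 − 208012 = 9486833.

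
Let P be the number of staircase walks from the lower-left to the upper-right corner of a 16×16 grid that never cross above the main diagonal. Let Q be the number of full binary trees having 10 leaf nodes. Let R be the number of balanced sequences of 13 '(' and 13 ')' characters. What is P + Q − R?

Monotone paths in an n×n grid that stay weakly below the diagonal are counted by C_n; here n = 16. So P = C_16 = 35357670.
A full binary tree with L leaves has L−1 internal nodes and is counted by C_{L−1}; L = 10 gives C_9. So Q = C_9 = 4862.
A balanced arrangement of 13 bracket pairs is a Dyck word of semilength 13, so the count is C_13. So R = C_13 = 742900.
P + Q − R = 35357670 + 4862 − 742900 = 34619632.

34619632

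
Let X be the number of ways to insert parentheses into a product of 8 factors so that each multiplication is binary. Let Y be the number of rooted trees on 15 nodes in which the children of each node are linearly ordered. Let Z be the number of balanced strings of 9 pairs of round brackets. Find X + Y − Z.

Bracketing 8 factors into binary products is counted by C_{8−1} = C_7. So X = C_7 = 429.
Rooted ordered (plane) trees on m nodes have m−1 edges and are counted by C_{m−1}; m = 15 gives C_14. So Y = C_14 = 2674440.
Balanced strings of n pairs of brackets are counted by C_n; here n = 9. So Z = C_9 = 4862.
X + Y − Z = 429 + 2674440 − 4862 = 2670007.

2670007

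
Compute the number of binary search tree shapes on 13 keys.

742900

Binary trees (left/right distinguished) on n nodes are counted by C_n; here n = 13.
C_13 = C_12 · 2(2·12+1)/(12+2) = 208012 · 50/14 = 742900.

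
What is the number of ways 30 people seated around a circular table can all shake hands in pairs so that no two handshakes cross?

Non-crossing handshake pairings of 2n people are counted by C_n; 30 people gives n = 15.
C_15 = 9694845.

9694845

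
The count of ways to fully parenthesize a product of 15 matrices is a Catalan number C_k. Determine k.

Ways to associate a product of 15 factors correspond to binary trees on 15 leaves, so the count is C_14.

14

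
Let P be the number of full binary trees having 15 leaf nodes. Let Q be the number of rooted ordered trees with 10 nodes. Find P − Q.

Full binary trees with 15 leaves have 15−1 = 14 internal nodes, so there are C_14 of them. So P = C_14 = 2674440.
Rooted ordered (plane) trees on m nodes have m−1 edges and are counted by C_{m−1}; m = 10 gives C_9. So Q = C_9 = 4862.
P − Q = 2674440 − 4862 = 2669578.

2669578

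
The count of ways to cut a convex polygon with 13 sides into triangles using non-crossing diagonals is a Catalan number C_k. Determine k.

11

The number of triangulations of a 13-gon is the Catalan number C_11 (index = sides − 2).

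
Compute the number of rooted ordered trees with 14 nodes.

A rooted plane tree on 14 nodes has 13 edges, and such trees are counted by C_13.
C_13 = C(26,13)/14 = 10400600/14 = 742900.

742900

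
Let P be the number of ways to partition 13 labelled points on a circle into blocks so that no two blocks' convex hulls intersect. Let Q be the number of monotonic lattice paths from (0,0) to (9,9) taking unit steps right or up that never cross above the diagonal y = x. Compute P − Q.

738038

Non-crossing partitions of an n-element set are counted by C_n; here n = 13. So P = C_13 = 742900.
Monotone paths in an n×n grid that stay weakly below the diagonal are counted by C_n; here n = 9. So Q = C_9 = 4862.
P − Q = 742900 − 4862 = 738038.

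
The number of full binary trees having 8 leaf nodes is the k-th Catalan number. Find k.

Full binary trees with 8 leaves have 8−1 = 7 internal nodes, so there are C_7 of them.

7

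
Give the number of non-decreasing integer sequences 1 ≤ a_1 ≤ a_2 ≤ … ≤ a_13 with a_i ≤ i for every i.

742900

Weakly increasing sequences with a_i ≤ i biject with Dyck paths of semilength 13, so there are C_13.
C_13 = C(26,13)/14 = 10400600/14 = 742900.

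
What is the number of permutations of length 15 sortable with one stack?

9694845

Stack-sortable permutations are exactly the 231-avoiding ones, counted by C_n; here n = 15.
C_15 = C_14 · 2(2·14+1)/(14+2) = 2674440 · 58/16 = 9694845.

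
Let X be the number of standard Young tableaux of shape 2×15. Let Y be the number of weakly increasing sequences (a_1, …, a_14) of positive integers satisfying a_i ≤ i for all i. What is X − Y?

By the hook-length formula (or a Dyck-path bijection), SYT of shape 2×15 number C_15. So X = C_15 = 9694845.
Weakly increasing sequences with a_i ≤ i biject with Dyck paths of semilength 14, so there are C_14. So Y = C_14 = 2674440.
X − Y = 9694845 − 2674440 = 7020405.

7020405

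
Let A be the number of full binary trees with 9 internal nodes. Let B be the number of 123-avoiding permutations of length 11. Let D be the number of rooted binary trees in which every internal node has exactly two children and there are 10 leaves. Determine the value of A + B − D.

58786

The number of full binary trees on 9 internal nodes is the Catalan number C_9. So A = C_9 = 4862.
For any fixed pattern of length 3, the pattern-avoiding permutations of [11] number C_11. So B = C_11 = 58786.
Full binary trees with 10 leaves have 10−1 = 9 internal nodes, so there are C_9 of them. So D = C_9 = 4862.
A + B − D = 4862 + 58786 − 4862 = 58786.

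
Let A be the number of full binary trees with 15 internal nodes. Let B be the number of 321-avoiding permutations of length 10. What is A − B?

The number of full binary trees on 15 internal nodes is the Catalan number C_15. So A = C_15 = 9694845.
For any fixed pattern of length 3, the pattern-avoiding permutations of [10] number C_10. So B = C_10 = 16796.
A − B = 9694845 − 16796 = 9678049.

9678049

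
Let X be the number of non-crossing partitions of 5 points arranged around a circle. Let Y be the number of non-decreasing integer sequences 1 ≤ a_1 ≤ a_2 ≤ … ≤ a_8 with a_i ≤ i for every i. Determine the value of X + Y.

The non-crossing partitions of [5] form a lattice of size C_5. So X = C_5 = 42.
Such sub-staircase sequences of length n are counted by C_n; here n = 8. So Y = C_8 = 1430.
X + Y = 42 + 1430 = 1472.

1472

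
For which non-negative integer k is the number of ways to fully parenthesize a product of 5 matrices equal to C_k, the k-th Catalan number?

Ways to associate a product of 5 factors correspond to binary trees on 5 leaves, so the count is C_4.

4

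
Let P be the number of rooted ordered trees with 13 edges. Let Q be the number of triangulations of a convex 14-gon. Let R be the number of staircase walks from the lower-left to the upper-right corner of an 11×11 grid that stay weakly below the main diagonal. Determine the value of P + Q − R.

Rooted ordered trees with n edges are counted by C_n; here n = 13. So P = C_13 = 742900.
Triangulations of a convex m-gon are counted by C_{m−2}; with m = 14 this is C_12. So Q = C_12 = 208012.
Monotone paths in an n×n grid that stay weakly below the diagonal are counted by C_n; here n = 11. So R = C_11 = 58786.
P + Q − R = 742900 + 208012 − 58786 = 892126.

892126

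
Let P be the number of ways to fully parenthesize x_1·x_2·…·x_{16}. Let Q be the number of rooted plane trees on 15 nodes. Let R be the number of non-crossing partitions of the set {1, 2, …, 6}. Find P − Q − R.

Bracketing 16 factors into binary products is counted by C_{16−1} = C_15. So P = C_15 = 9694845.
Rooted ordered (plane) trees on m nodes have m−1 edges and are counted by C_{m−1}; m = 15 gives C_14. So Q = C_14 = 2674440.
Non-crossing partitions of an n-element set are counted by C_n; here n = 6. So R = C_6 = 132.
P − Q − R = 9694845 − 2674440 − 132 = 7020273.

7020273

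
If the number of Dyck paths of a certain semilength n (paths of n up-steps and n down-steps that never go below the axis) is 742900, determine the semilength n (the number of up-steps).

Dyck paths of semilength n are counted by C_n. Since C_13 = 742900, the index is 13.

13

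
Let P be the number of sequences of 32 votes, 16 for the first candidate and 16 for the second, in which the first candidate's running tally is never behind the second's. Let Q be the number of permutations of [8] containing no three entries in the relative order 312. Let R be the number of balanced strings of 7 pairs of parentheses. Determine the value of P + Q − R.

35358671

Ballot sequences with n votes each where one side never trails are Dyck words, counted by C_n; here n = 16. So P = C_16 = 35357670.
Permutations of [n] avoiding any single length-3 pattern are counted by C_n; here n = 8. So Q = C_8 = 1430.
Balanced strings of n pairs of brackets are counted by C_n; here n = 7. So R = C_7 = 429.
P + Q − R = 35357670 + 1430 − 429 = 35358671.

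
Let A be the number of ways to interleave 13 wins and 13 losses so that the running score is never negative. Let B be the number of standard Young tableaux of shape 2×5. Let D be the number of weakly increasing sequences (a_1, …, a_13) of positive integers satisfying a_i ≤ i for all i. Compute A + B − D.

42

Reading a vote for the leader as '(' and for the other as ')' turns such a sequence into a balanced string of 13 pairs, so the count is C_13. So A = C_13 = 742900.
Standard Young tableaux of shape 2×n are counted by C_n; here n = 5. So B = C_5 = 42.
Weakly increasing sequences with a_i ≤ i biject with Dyck paths of semilength 13, so there are C_13. So D = C_13 = 742900.
A + B − D = 742900 + 42 − 742900 = 42.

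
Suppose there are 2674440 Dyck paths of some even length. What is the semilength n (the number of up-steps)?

14

Dyck paths of semilength n are counted by C_n, and C_14 = 2674440.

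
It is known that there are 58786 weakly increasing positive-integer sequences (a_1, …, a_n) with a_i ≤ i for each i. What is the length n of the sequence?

11

Such sub-staircase sequences of length n are counted by C_n; 58786 = C_11.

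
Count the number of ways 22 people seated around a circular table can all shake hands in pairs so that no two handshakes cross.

58786

With 22 = 2·11 people, non-crossing handshake pairings are non-crossing perfect matchings on a circle, counted by C_11.
C_11 = C(22,11)/12 = 705432/12 = 58786.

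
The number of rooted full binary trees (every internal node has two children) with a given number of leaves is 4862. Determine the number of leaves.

10

Full binary trees with L leaves are counted by C_{L−1}, and C_9 = 4862.
So the index is 9, and the number of leaves is 9 + 1 = 10.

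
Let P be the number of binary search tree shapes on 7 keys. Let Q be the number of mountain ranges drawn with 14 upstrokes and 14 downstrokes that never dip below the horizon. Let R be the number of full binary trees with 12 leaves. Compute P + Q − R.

2616083

Rooted binary trees with 7 nodes (each child slot possibly empty) number C_7. So P = C_7 = 429.
A Dyck path with 14 up-steps and 14 down-steps has semilength 14, so there are C_14 of them. So Q = C_14 = 2674440.
A full binary tree with L leaves has L−1 internal nodes and is counted by C_{L−1}; L = 12 gives C_11. So R = C_11 = 58786.
P + Q − R = 429 + 2674440 − 58786 = 2616083.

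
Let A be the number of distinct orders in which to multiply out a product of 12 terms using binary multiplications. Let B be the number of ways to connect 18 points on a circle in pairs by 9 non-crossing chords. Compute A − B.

Parenthesizations of m factors correspond to full binary trees with m leaves, counted by C_{m−1}; m = 12 gives C_11. So A = C_11 = 58786.
Pairing 18 circle points by 9 non-crossing chords gives C_9 matchings. So B = C_9 = 4862.
A − B = 58786 − 4862 = 53924.

53924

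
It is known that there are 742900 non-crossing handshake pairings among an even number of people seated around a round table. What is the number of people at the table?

26

Non-crossing handshake pairings of 2n people are counted by C_n; 742900 = C_13.
So n = 13, and there are 2n = 26 people.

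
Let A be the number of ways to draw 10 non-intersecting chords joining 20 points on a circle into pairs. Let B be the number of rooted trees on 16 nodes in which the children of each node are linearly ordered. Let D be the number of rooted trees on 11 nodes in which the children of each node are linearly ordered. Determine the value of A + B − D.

Non-crossing perfect matchings of 2n points on a circle are counted by C_n; with 20 points, n = 10. So A = C_10 = 16796.
A rooted plane tree on 16 nodes has 15 edges, and such trees are counted by C_15. So B = C_15 = 9694845.
Rooted ordered (plane) trees on m nodes have m−1 edges and are counted by C_{m−1}; m = 11 gives C_10. So D = C_10 = 16796.
A + B − D = 16796 + 9694845 − 16796 = 9694845.

9694845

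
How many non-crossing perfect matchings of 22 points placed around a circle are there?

Non-crossing perfect matchings of 2n points on a circle are counted by C_n; with 22 points, n = 11.
C_11 = C(22,11)/12 = 705432/12 = 58786.

58786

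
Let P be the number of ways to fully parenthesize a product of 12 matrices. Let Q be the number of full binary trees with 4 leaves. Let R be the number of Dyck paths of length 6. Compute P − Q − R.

Parenthesizations of m factors correspond to full binary trees with m leaves, counted by C_{m−1}; m = 12 gives C_11. So P = C_11 = 58786.
A full binary tree with L leaves has L−1 internal nodes and is counted by C_{L−1}; L = 4 gives C_3. So Q = C_3 = 5.
A Dyck path with 3 up-steps and 3 down-steps has semilength 3, so there are C_3 of them. So R = C_3 = 5.
P − Q − R = 58786 − 5 − 5 = 58776.

58776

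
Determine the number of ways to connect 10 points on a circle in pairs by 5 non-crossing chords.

42

Non-crossing perfect matchings of 2n points on a circle are counted by C_n; with 10 points, n = 5.
C_5 = 42.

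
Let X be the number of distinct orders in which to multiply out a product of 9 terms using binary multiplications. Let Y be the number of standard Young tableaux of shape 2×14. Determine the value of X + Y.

2675870

Parenthesizations of m factors correspond to full binary trees with m leaves, counted by C_{m−1}; m = 9 gives C_8. So X = C_8 = 1430.
Standard Young tableaux of shape 2×n are counted by C_n; here n = 14. So Y = C_14 = 2674440.
X + Y = 1430 + 2674440 = 2675870.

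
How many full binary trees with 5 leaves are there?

Full binary trees with 5 leaves have 5−1 = 4 internal nodes, so there are C_4 of them.
C_4 = C(8,4)/5 = 70/5 = 14.

14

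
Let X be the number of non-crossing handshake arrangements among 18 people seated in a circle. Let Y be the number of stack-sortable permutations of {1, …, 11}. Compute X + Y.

With 18 = 2·9 people, non-crossing handshake pairings are non-crossing perfect matchings on a circle, counted by C_9. So X = C_9 = 4862.
Stack-sortable permutations are exactly the 231-avoiding ones, counted by C_n; here n = 11. So Y = C_11 = 58786.
X + Y = 4862 + 58786 = 63648.

63648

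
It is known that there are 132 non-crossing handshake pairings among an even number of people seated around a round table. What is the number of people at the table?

Non-crossing handshake pairings of 2n people are counted by C_n; 132 = C_6.
So n = 6, and there are 2n = 12 people.

12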